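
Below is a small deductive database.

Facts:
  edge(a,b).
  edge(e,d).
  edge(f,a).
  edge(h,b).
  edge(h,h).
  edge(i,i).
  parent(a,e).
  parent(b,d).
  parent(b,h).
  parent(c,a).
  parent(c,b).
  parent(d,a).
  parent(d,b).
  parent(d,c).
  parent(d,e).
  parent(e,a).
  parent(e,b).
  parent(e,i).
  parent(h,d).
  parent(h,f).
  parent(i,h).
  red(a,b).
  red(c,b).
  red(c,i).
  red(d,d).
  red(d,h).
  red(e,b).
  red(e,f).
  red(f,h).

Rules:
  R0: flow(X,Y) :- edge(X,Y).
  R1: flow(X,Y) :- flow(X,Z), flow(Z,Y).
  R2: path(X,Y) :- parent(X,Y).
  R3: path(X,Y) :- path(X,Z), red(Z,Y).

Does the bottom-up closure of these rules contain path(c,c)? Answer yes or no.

round 1: derive path(a,e) via R2 from parent(a,e)
round 1: derive path(b,d) via R2 from parent(b,d)
round 1: derive path(b,h) via R2 from parent(b,h)
round 1: derive path(c,a) via R2 from parent(c,a)
round 1: derive path(c,b) via R2 from parent(c,b)
round 1: derive path(d,a) via R2 from parent(d,a)
round 1: derive path(d,b) via R2 from parent(d,b)
round 1: derive path(d,c) via R2 from parent(d,c)
round 1: derive path(d,e) via R2 from parent(d,e)
round 1: derive path(e,a) via R2 from parent(e,a)
round 1: derive path(e,b) via R2 from parent(e,b)
round 1: derive path(e,i) via R2 from parent(e,i)
round 1: derive path(h,d) via R2 from parent(h,d)
round 1: derive path(h,f) via R2 from parent(h,f)
round 1: derive path(i,h) via R2 from parent(i,h)
round 2: derive path(a,b) via R3 from path(a,e), red(e,b)
round 2: derive path(a,f) via R3 from path(a,e), red(e,f)
round 2: derive path(d,f) via R3 from path(d,e), red(e,f)
round 2: derive path(d,i) via R3 from path(d,c), red(c,i)
round 2: derive path(h,h) via R3 from path(h,d), red(d,h)
round 3: derive path(a,h) via R3 from path(a,f), red(f,h)
round 3: derive path(d,h) via R3 from path(d,f), red(f,h)

no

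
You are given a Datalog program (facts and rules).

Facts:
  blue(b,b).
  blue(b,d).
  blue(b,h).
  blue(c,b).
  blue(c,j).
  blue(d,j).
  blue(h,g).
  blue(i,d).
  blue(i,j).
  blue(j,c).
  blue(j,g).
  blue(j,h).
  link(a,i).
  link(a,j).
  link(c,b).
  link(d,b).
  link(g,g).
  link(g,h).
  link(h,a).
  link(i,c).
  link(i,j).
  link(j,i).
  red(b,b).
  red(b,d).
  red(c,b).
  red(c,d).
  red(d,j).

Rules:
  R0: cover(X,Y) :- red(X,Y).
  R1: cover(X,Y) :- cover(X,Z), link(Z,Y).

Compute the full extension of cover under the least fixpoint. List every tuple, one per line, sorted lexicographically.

cover(b,b)
cover(b,d)
cover(c,b)
cover(c,d)
cover(d,b)
cover(d,c)
cover(d,i)
cover(d,j)

round 1: derive cover(b,b) via R0 from red(b,b)
round 1: derive cover(b,d) via R0 from red(b,d)
round 1: derive cover(c,b) via R0 from red(c,b)
round 1: derive cover(c,d) via R0 from red(c,d)
round 1: derive cover(d,j) via R0 from red(d,j)
round 2: derive cover(d,i) via R1 from cover(d,j), link(j,i)
round 3: derive cover(d,c) via R1 from cover(d,i), link(i,c)
round 4: derive cover(d,b) via R1 from cover(d,c), link(c,b)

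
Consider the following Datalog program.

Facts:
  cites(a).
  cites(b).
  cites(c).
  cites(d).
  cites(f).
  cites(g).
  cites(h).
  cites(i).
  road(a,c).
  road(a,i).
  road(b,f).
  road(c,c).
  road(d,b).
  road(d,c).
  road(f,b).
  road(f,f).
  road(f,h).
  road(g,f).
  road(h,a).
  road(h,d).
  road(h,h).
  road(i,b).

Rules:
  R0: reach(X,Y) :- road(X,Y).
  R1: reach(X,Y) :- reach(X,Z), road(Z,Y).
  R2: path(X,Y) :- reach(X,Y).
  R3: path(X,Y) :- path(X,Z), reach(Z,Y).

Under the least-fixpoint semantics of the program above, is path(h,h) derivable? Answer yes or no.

yes

round 1: derive reach(a,c) via R0 from road(a,c)
round 1: derive reach(a,i) via R0 from road(a,i)
round 1: derive reach(b,f) via R0 from road(b,f)
round 1: derive reach(c,c) via R0 from road(c,c)
round 1: derive reach(d,b) via R0 from road(d,b)
round 1: derive reach(d,c) via R0 from road(d,c)
round 1: derive reach(f,b) via R0 from road(f,b)
round 1: derive reach(f,f) via R0 from road(f,f)
round 1: derive reach(f,h) via R0 from road(f,h)
round 1: derive reach(g,f) via R0 from road(g,f)
round 1: derive reach(h,a) via R0 from road(h,a)
round 1: derive reach(h,d) via R0 from road(h,d)
round 1: derive reach(h,h) via R0 from road(h,h)
round 1: derive reach(i,b) via R0 from road(i,b)
round 2: derive reach(a,b) via R1 from reach(a,i), road(i,b)
round 2: derive reach(b,b) via R1 from reach(b,f), road(f,b)
round 2: derive reach(b,h) via R1 from reach(b,f), road(f,h)
round 2: derive reach(d,f) via R1 from reach(d,b), road(b,f)
round 2: derive reach(f,a) via R1 from reach(f,h), road(h,a)
round 2: derive reach(f,d) via R1 from reach(f,h), road(h,d)
round 2: derive reach(g,b) via R1 from reach(g,f), road(f,b)
round 2: derive reach(g,h) via R1 from reach(g,f), road(f,h)
round 2: derive reach(h,b) via R1 from reach(h,d), road(d,b)
round 2: derive reach(h,c) via R1 from reach(h,a), road(a,c)
round 2: derive reach(h,i) via R1 from reach(h,a), road(a,i)
round 2: derive reach(i,f) via R1 from reach(i,b), road(b,f)
round 2: derive path(a,c) via R2 from reach(a,c)
round 2: derive path(a,i) via R2 from reach(a,i)
round 2: derive path(b,f) via R2 from reach(b,f)
round 2: derive path(c,c) via R2 from reach(c,c)
round 2: derive path(d,b) via R2 from reach(d,b)
round 2: derive path(d,c) via R2 from reach(d,c)
round 2: derive path(f,b) via R2 from reach(f,b)
round 2: derive path(f,f) via R2 from reach(f,f)
round 2: derive path(f,h) via R2 from reach(f,h)
round 2: derive path(g,f) via R2 from reach(g,f)
round 2: derive path(h,a) via R2 from reach(h,a)
round 2: derive path(h,d) via R2 from reach(h,d)
round 2: derive path(h,h) via R2 from reach(h,h)
round 2: derive path(i,b) via R2 from reach(i,b)
round 3: derive reach(a,f) via R1 from reach(a,b), road(b,f)
round 3: derive reach(b,a) via R1 from reach(b,h), road(h,a)
round 3: derive reach(b,d) via R1 from reach(b,h), road(h,d)
round 3: derive reach(d,h) via R1 from reach(d,f), road(f,h)
round 3: derive reach(f,c) via R1 from reach(f,a), road(a,c)
round 3: derive reach(f,i) via R1 from reach(f,a), road(a,i)
round 3: derive reach(g,a) via R1 from reach(g,h), road(h,a)
round 3: derive reach(g,d) via R1 from reach(g,h), road(h,d)
round 3: derive reach(h,f) via R1 from reach(h,b), road(b,f)
round 3: derive reach(i,h) via R1 from reach(i,f), road(f,h)
round 3: derive path(a,b) via R2 from reach(a,b)
round 3: derive path(b,b) via R2 from reach(b,b)
round 3: derive path(b,h) via R2 from reach(b,h)
round 3: derive path(d,f) via R2 from reach(d,f)
round 3: derive path(f,a) via R2 from reach(f,a)
round 3: derive path(f,d) via R2 from reach(f,d)
round 3: derive path(g,b) via R2 from reach(g,b)
round 3: derive path(g,h) via R2 from reach(g,h)
round 3: derive path(h,b) via R2 from reach(h,b)
round 3: derive path(h,c) via R2 from reach(h,c)
round 3: derive path(h,i) via R2 from reach(h,i)
round 3: derive path(i,f) via R2 from reach(i,f)
round 3: derive path(a,f) via R3 from path(a,i), reach(i,f)
round 3: derive path(b,a) via R3 from path(b,f), reach(f,a)
round 3: derive path(b,d) via R3 from path(b,f), reach(f,d)
round 3: derive path(d,h) via R3 from path(d,b), reach(b,h)
round 3: derive path(f,c) via R3 from path(f,h), reach(h,c)
round 3: derive path(f,i) via R3 from path(f,h), reach(h,i)
round 3: derive path(g,a) via R3 from path(g,f), reach(f,a)
round 3: derive path(g,d) via R3 from path(g,f), reach(f,d)
round 3: derive path(h,f) via R3 from path(h,d), reach(d,f)
round 3: derive path(i,h) via R3 from path(i,b), reach(b,h)
round 4: derive reach(a,h) via R1 from reach(a,f), road(f,h)
round 4: derive reach(b,c) via R1 from reach(b,a), road(a,c)
round 4: derive reach(b,i) via R1 from reach(b,a), road(a,i)
round 4: derive reach(d,a) via R1 from reach(d,h), road(h,a)
round 4: derive reach(d,d) via R1 from reach(d,h), road(h,d)
round 4: derive reach(g,c) via R1 from reach(g,a), road(a,c)
round 4: derive reach(g,i) via R1 from reach(g,a), road(a,i)
round 4: derive reach(i,a) via R1 from reach(i,h), road(h,a)
round 4: derive reach(i,d) via R1 from reach(i,h), road(h,d)
round 4: derive path(a,a) via R3 from path(a,b), reach(b,a)
round 4: derive path(a,d) via R3 from path(a,b), reach(b,d)
round 4: derive path(a,h) via R3 from path(a,b), reach(b,h)
round 4: derive path(b,c) via R3 from path(b,a), reach(a,c)
round 4: derive path(b,i) via R3 from path(b,a), reach(a,i)
round 4: derive path(d,a) via R3 from path(d,b), reach(b,a)
round 4: derive path(d,d) via R3 from path(d,b), reach(b,d)
round 4: derive path(d,i) via R3 from path(d,f), reach(f,i)
round 4: derive path(g,c) via R3 from path(g,a), reach(a,c)
round 4: derive path(g,i) via R3 from path(g,a), reach(a,i)
round 4: derive path(i,a) via R3 from path(i,b), reach(b,a)
round 4: derive path(i,c) via R3 from path(i,f), reach(f,c)
round 4: derive path(i,d) via R3 from path(i,b), reach(b,d)
round 4: derive path(i,i) via R3 from path(i,f), reach(f,i)
round 5: derive reach(a,a) via R1 from reach(a,h), road(h,a)
round 5: derive reach(a,d) via R1 from reach(a,h), road(h,d)
round 5: derive reach(d,i) via R1 from reach(d,a), road(a,i)
round 5: derive reach(i,c) via R1 from reach(i,a), road(a,c)
round 5: derive reach(i,i) via R1 from reach(i,a), road(a,i)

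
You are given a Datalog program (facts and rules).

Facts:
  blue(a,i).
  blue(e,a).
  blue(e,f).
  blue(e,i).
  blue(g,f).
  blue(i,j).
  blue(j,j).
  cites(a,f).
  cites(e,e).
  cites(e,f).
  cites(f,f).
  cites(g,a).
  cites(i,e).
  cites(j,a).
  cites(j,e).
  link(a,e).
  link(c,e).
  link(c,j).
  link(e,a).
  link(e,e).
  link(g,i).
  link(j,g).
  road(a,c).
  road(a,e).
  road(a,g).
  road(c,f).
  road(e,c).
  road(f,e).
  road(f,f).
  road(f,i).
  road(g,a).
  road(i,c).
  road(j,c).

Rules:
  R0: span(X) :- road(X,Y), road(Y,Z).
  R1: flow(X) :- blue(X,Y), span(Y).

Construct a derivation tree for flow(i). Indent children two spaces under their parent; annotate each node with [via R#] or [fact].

round 1: derive span(a) via R0 from road(a,c), road(c,f)
round 1: derive span(c) via R0 from road(c,f), road(f,e)
round 1: derive span(e) via R0 from road(e,c), road(c,f)
round 1: derive span(f) via R0 from road(f,e), road(e,c)
round 1: derive span(g) via R0 from road(g,a), road(a,c)
round 1: derive span(i) via R0 from road(i,c), road(c,f)
round 1: derive span(j) via R0 from road(j,c), road(c,f)
round 2: derive flow(a) via R1 from blue(a,i), span(i)
round 2: derive flow(e) via R1 from blue(e,a), span(a)
round 2: derive flow(g) via R1 from blue(g,f), span(f)
round 2: derive flow(i) via R1 from blue(i,j), span(j)
round 2: derive flow(j) via R1 from blue(j,j), span(j)

flow(i)  [via R1]
  blue(i,j)  [fact]
  span(j)  [via R0]
    road(j,c)  [fact]
    road(c,f)  [fact]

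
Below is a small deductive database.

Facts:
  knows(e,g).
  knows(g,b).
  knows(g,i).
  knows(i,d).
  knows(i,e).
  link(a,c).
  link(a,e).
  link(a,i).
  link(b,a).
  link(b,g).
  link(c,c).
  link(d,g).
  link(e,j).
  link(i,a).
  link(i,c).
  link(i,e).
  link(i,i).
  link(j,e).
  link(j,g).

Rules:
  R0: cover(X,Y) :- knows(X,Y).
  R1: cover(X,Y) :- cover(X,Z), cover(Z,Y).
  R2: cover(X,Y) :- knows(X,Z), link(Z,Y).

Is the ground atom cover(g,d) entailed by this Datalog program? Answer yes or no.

round 1: derive cover(e,g) via R0 from knows(e,g)
round 1: derive cover(g,b) via R0 from knows(g,b)
round 1: derive cover(g,i) via R0 from knows(g,i)
round 1: derive cover(i,d) via R0 from knows(i,d)
round 1: derive cover(i,e) via R0 from knows(i,e)
round 1: derive cover(g,a) via R2 from knows(g,b), link(b,a)
round 1: derive cover(g,c) via R2 from knows(g,i), link(i,c)
round 1: derive cover(g,e) via R2 from knows(g,i), link(i,e)
round 1: derive cover(g,g) via R2 from knows(g,b), link(b,g)
round 1: derive cover(i,g) via R2 from knows(i,d), link(d,g)
round 1: derive cover(i,j) via R2 from knows(i,e), link(e,j)
round 2: derive cover(e,a) via R1 from cover(e,g), cover(g,a)
round 2: derive cover(e,b) via R1 from cover(e,g), cover(g,b)
round 2: derive cover(e,c) via R1 from cover(e,g), cover(g,c)
round 2: derive cover(e,e) via R1 from cover(e,g), cover(g,e)
round 2: derive cover(e,i) via R1 from cover(e,g), cover(g,i)
round 2: derive cover(g,d) via R1 from cover(g,i), cover(i,d)
round 2: derive cover(g,j) via R1 from cover(g,i), cover(i,j)
round 2: derive cover(i,a) via R1 from cover(i,g), cover(g,a)
round 2: derive cover(i,b) via R1 from cover(i,g), cover(g,b)
round 2: derive cover(i,c) via R1 from cover(i,g), cover(g,c)
round 2: derive cover(i,i) via R1 from cover(i,g), cover(g,i)
round 3: derive cover(e,d) via R1 from cover(e,g), cover(g,d)
round 3: derive cover(e,j) via R1 from cover(e,g), cover(g,j)

yes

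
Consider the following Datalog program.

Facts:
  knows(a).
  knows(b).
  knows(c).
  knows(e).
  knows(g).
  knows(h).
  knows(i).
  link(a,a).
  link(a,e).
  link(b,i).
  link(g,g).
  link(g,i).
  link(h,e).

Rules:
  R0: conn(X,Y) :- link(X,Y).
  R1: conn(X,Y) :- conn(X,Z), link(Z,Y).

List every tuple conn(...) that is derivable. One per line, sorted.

conn(a,a)
conn(a,e)
conn(b,i)
conn(g,g)
conn(g,i)
conn(h,e)

round 1: derive conn(a,a) via R0 from link(a,a)
round 1: derive conn(a,e) via R0 from link(a,e)
round 1: derive conn(b,i) via R0 from link(b,i)
round 1: derive conn(g,g) via R0 from link(g,g)
round 1: derive conn(g,i) via R0 from link(g,i)
round 1: derive conn(h,e) via R0 from link(h,e)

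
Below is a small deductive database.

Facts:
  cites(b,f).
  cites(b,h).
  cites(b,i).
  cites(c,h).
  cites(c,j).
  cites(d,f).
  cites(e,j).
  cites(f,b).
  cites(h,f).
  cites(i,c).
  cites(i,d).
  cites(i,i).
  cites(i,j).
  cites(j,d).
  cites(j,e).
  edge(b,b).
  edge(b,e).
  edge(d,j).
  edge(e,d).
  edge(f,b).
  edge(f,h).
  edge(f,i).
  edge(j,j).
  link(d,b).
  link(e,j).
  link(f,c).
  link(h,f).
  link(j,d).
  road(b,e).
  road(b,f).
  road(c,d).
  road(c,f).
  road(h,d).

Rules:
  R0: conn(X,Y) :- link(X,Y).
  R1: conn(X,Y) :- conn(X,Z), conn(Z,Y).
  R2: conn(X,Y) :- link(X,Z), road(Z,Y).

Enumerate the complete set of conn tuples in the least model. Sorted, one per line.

conn(d,b)
conn(d,c)
conn(d,d)
conn(d,e)
conn(d,f)
conn(d,j)
conn(e,b)
conn(e,c)
conn(e,d)
conn(e,e)
conn(e,f)
conn(e,j)
conn(f,b)
conn(f,c)
conn(f,d)
conn(f,e)
conn(f,f)
conn(f,j)
conn(h,b)
conn(h,c)
conn(h,d)
conn(h,e)
conn(h,f)
conn(h,j)
conn(j,b)
conn(j,c)
conn(j,d)
conn(j,e)
conn(j,f)
conn(j,j)

round 1: derive conn(d,b) via R0 from link(d,b)
round 1: derive conn(e,j) via R0 from link(e,j)
round 1: derive conn(f,c) via R0 from link(f,c)
round 1: derive conn(h,f) via R0 from link(h,f)
round 1: derive conn(j,d) via R0 from link(j,d)
round 1: derive conn(d,e) via R2 from link(d,b), road(b,e)
round 1: derive conn(d,f) via R2 from link(d,b), road(b,f)
round 1: derive conn(f,d) via R2 from link(f,c), road(c,d)
round 1: derive conn(f,f) via R2 from link(f,c), road(c,f)
round 2: derive conn(d,c) via R1 from conn(d,f), conn(f,c)
round 2: derive conn(d,d) via R1 from conn(d,f), conn(f,d)
round 2: derive conn(d,j) via R1 from conn(d,e), conn(e,j)
round 2: derive conn(e,d) via R1 from conn(e,j), conn(j,d)
round 2: derive conn(f,b) via R1 from conn(f,d), conn(d,b)
round 2: derive conn(f,e) via R1 from conn(f,d), conn(d,e)
round 2: derive conn(h,c) via R1 from conn(h,f), conn(f,c)
round 2: derive conn(h,d) via R1 from conn(h,f), conn(f,d)
round 2: derive conn(j,b) via R1 from conn(j,d), conn(d,b)
round 2: derive conn(j,e) via R1 from conn(j,d), conn(d,e)
round 2: derive conn(j,f) via R1 from conn(j,d), conn(d,f)
round 3: derive conn(e,b) via R1 from conn(e,d), conn(d,b)
round 3: derive conn(e,c) via R1 from conn(e,d), conn(d,c)
round 3: derive conn(e,e) via R1 from conn(e,d), conn(d,e)
round 3: derive conn(e,f) via R1 from conn(e,d), conn(d,f)
round 3: derive conn(f,j) via R1 from conn(f,d), conn(d,j)
round 3: derive conn(h,b) via R1 from conn(h,d), conn(d,b)
round 3: derive conn(h,e) via R1 from conn(h,d), conn(d,e)
round 3: derive conn(h,j) via R1 from conn(h,d), conn(d,j)
round 3: derive conn(j,c) via R1 from conn(j,d), conn(d,c)
round 3: derive conn(j,j) via R1 from conn(j,d), conn(d,j)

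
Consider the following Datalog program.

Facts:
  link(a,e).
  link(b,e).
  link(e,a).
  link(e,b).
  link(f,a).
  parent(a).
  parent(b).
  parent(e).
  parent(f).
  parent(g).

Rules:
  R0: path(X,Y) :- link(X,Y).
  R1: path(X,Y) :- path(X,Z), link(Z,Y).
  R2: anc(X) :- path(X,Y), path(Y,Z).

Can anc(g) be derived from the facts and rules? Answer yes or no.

round 1: derive path(a,e) via R0 from link(a,e)
round 1: derive path(b,e) via R0 from link(b,e)
round 1: derive path(e,a) via R0 from link(e,a)
round 1: derive path(e,b) via R0 from link(e,b)
round 1: derive path(f,a) via R0 from link(f,a)
round 2: derive path(a,a) via R1 from path(a,e), link(e,a)
round 2: derive path(a,b) via R1 from path(a,e), link(e,b)
round 2: derive path(b,a) via R1 from path(b,e), link(e,a)
round 2: derive path(b,b) via R1 from path(b,e), link(e,b)
round 2: derive path(e,e) via R1 from path(e,a), link(a,e)
round 2: derive path(f,e) via R1 from path(f,a), link(a,e)
round 2: derive anc(a) via R2 from path(a,e), path(e,a)
round 2: derive anc(b) via R2 from path(b,e), path(e,a)
round 2: derive anc(e) via R2 from path(e,a), path(a,e)
round 2: derive anc(f) via R2 from path(f,a), path(a,e)
round 3: derive path(f,b) via R1 from path(f,e), link(e,b)

no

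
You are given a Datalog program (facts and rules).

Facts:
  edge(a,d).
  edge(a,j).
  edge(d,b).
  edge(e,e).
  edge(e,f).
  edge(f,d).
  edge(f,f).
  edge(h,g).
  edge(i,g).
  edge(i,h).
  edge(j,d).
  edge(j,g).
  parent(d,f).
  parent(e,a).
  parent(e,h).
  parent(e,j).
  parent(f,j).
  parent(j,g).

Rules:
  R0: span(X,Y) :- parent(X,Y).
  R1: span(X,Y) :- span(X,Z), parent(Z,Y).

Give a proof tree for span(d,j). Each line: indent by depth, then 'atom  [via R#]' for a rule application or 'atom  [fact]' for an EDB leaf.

span(d,j)  [via R1]
  span(d,f)  [via R0]
    parent(d,f)  [fact]
  parent(f,j)  [fact]

round 1: derive span(d,f) via R0 from parent(d,f)
round 1: derive span(e,a) via R0 from parent(e,a)
round 1: derive span(e,h) via R0 from parent(e,h)
round 1: derive span(e,j) via R0 from parent(e,j)
round 1: derive span(f,j) via R0 from parent(f,j)
round 1: derive span(j,g) via R0 from parent(j,g)
round 2: derive span(d,j) via R1 from span(d,f), parent(f,j)
round 2: derive span(e,g) via R1 from span(e,j), parent(j,g)
round 2: derive span(f,g) via R1 from span(f,j), parent(j,g)
round 3: derive span(d,g) via R1 from span(d,j), parent(j,g)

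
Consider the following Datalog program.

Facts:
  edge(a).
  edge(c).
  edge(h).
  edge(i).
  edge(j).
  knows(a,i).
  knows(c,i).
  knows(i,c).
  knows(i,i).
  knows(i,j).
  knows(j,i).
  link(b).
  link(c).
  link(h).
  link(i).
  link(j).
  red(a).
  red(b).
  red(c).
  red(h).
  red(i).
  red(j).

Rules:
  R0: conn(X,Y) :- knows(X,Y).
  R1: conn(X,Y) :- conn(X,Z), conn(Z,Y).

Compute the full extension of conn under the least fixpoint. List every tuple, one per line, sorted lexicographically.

round 1: derive conn(a,i) via R0 from knows(a,i)
round 1: derive conn(c,i) via R0 from knows(c,i)
round 1: derive conn(i,c) via R0 from knows(i,c)
round 1: derive conn(i,i) via R0 from knows(i,i)
round 1: derive conn(i,j) via R0 from knows(i,j)
round 1: derive conn(j,i) via R0 from knows(j,i)
round 2: derive conn(a,c) via R1 from conn(a,i), conn(i,c)
round 2: derive conn(a,j) via R1 from conn(a,i), conn(i,j)
round 2: derive conn(c,c) via R1 from conn(c,i), conn(i,c)
round 2: derive conn(c,j) via R1 from conn(c,i), conn(i,j)
round 2: derive conn(j,c) via R1 from conn(j,i), conn(i,c)
round 2: derive conn(j,j) via R1 from conn(j,i), conn(i,j)

conn(a,c)
conn(a,i)
conn(a,j)
conn(c,c)
conn(c,i)
conn(c,j)
conn(i,c)
conn(i,i)
conn(i,j)
conn(j,c)
conn(j,i)
conn(j,j)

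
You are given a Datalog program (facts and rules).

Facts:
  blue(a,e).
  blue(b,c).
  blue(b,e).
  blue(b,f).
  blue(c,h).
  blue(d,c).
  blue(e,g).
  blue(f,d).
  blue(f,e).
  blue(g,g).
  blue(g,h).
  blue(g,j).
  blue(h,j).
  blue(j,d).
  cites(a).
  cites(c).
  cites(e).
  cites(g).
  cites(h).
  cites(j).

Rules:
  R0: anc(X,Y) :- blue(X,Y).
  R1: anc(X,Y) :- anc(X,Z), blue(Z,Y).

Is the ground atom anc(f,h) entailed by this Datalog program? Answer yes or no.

yes

round 1: derive anc(a,e) via R0 from blue(a,e)
round 1: derive anc(b,c) via R0 from blue(b,c)
round 1: derive anc(b,e) via R0 from blue(b,e)
round 1: derive anc(b,f) via R0 from blue(b,f)
round 1: derive anc(c,h) via R0 from blue(c,h)
round 1: derive anc(d,c) via R0 from blue(d,c)
round 1: derive anc(e,g) via R0 from blue(e,g)
round 1: derive anc(f,d) via R0 from blue(f,d)
round 1: derive anc(f,e) via R0 from blue(f,e)
round 1: derive anc(g,g) via R0 from blue(g,g)
round 1: derive anc(g,h) via R0 from blue(g,h)
round 1: derive anc(g,j) via R0 from blue(g,j)
round 1: derive anc(h,j) via R0 from blue(h,j)
round 1: derive anc(j,d) via R0 from blue(j,d)
round 2: derive anc(a,g) via R1 from anc(a,e), blue(e,g)
round 2: derive anc(b,d) via R1 from anc(b,f), blue(f,d)
round 2: derive anc(b,g) via R1 from anc(b,e), blue(e,g)
round 2: derive anc(b,h) via R1 from anc(b,c), blue(c,h)
round 2: derive anc(c,j) via R1 from anc(c,h), blue(h,j)
round 2: derive anc(d,h) via R1 from anc(d,c), blue(c,h)
round 2: derive anc(e,h) via R1 from anc(e,g), blue(g,h)
round 2: derive anc(e,j) via R1 from anc(e,g), blue(g,j)
round 2: derive anc(f,c) via R1 from anc(f,d), blue(d,c)
round 2: derive anc(f,g) via R1 from anc(f,e), blue(e,g)
round 2: derive anc(g,d) via R1 from anc(g,j), blue(j,d)
round 2: derive anc(h,d) via R1 from anc(h,j), blue(j,d)
round 2: derive anc(j,c) via R1 from anc(j,d), blue(d,c)
round 3: derive anc(a,h) via R1 from anc(a,g), blue(g,h)
round 3: derive anc(a,j) via R1 from anc(a,g), blue(g,j)
round 3: derive anc(b,j) via R1 from anc(b,g), blue(g,j)
round 3: derive anc(c,d) via R1 from anc(c,j), blue(j,d)
round 3: derive anc(d,j) via R1 from anc(d,h), blue(h,j)
round 3: derive anc(e,d) via R1 from anc(e,j), blue(j,d)
round 3: derive anc(f,h) via R1 from anc(f,c), blue(c,h)
round 3: derive anc(f,j) via R1 from anc(f,g), blue(g,j)
round 3: derive anc(g,c) via R1 from anc(g,d), blue(d,c)
round 3: derive anc(h,c) via R1 from anc(h,d), blue(d,c)
round 3: derive anc(j,h) via R1 from anc(j,c), blue(c,h)
round 4: derive anc(a,d) via R1 from anc(a,j), blue(j,d)
round 4: derive anc(c,c) via R1 from anc(c,d), blue(d,c)
round 4: derive anc(d,d) via R1 from anc(d,j), blue(j,d)
round 4: derive anc(e,c) via R1 from anc(e,d), blue(d,c)
round 4: derive anc(h,h) via R1 from anc(h,c), blue(c,h)
round 4: derive anc(j,j) via R1 from anc(j,h), blue(h,j)
round 5: derive anc(a,c) via R1 from anc(a,d), blue(d,c)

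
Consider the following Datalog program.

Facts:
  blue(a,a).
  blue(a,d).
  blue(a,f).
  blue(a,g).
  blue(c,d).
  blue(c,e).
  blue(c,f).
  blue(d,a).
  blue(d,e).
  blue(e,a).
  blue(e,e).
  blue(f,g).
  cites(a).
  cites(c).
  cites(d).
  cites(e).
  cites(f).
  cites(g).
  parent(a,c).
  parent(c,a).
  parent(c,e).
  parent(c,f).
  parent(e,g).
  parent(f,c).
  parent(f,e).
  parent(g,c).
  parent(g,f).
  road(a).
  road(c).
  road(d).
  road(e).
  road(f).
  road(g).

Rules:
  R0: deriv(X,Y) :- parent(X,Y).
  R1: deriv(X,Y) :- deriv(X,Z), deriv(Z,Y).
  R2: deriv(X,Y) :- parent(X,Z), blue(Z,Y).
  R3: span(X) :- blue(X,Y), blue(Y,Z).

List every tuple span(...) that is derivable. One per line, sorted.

span(a)
span(c)
span(d)
span(e)

round 1: derive span(a) via R3 from blue(a,a), blue(a,a)
round 1: derive span(c) via R3 from blue(c,d), blue(d,a)
round 1: derive span(d) via R3 from blue(d,a), blue(a,a)
round 1: derive span(e) via R3 from blue(e,a), blue(a,a)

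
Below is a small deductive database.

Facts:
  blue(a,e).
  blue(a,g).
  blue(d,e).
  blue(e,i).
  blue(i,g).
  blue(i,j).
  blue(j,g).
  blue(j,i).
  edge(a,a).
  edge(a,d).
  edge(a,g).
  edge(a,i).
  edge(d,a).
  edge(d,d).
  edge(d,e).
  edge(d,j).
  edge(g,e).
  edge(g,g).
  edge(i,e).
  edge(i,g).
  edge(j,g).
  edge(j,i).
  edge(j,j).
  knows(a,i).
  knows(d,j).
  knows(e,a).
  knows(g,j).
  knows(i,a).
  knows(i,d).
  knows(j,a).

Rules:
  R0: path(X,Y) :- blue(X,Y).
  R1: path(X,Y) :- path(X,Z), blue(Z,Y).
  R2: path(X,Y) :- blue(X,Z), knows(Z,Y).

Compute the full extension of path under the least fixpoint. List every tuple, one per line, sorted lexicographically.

path(a,a)
path(a,e)
path(a,g)
path(a,i)
path(a,j)
path(d,a)
path(d,e)
path(d,g)
path(d,i)
path(d,j)
path(e,a)
path(e,d)
path(e,e)
path(e,g)
path(e,i)
path(e,j)
path(i,a)
path(i,e)
path(i,g)
path(i,i)
path(i,j)
path(j,a)
path(j,d)
path(j,e)
path(j,g)
path(j,i)
path(j,j)

round 1: derive path(a,e) via R0 from blue(a,e)
round 1: derive path(a,g) via R0 from blue(a,g)
round 1: derive path(d,e) via R0 from blue(d,e)
round 1: derive path(e,i) via R0 from blue(e,i)
round 1: derive path(i,g) via R0 from blue(i,g)
round 1: derive path(i,j) via R0 from blue(i,j)
round 1: derive path(j,g) via R0 from blue(j,g)
round 1: derive path(j,i) via R0 from blue(j,i)
round 1: derive path(a,a) via R2 from blue(a,e), knows(e,a)
round 1: derive path(a,j) via R2 from blue(a,g), knows(g,j)
round 1: derive path(d,a) via R2 from blue(d,e), knows(e,a)
round 1: derive path(e,a) via R2 from blue(e,i), knows(i,a)
round 1: derive path(e,d) via R2 from blue(e,i), knows(i,d)
round 1: derive path(i,a) via R2 from blue(i,j), knows(j,a)
round 1: derive path(j,a) via R2 from blue(j,i), knows(i,a)
round 1: derive path(j,d) via R2 from blue(j,i), knows(i,d)
round 1: derive path(j,j) via R2 from blue(j,g), knows(g,j)
round 2: derive path(a,i) via R1 from path(a,e), blue(e,i)
round 2: derive path(d,g) via R1 from path(d,a), blue(a,g)
round 2: derive path(d,i) via R1 from path(d,e), blue(e,i)
round 2: derive path(e,e) via R1 from path(e,a), blue(a,e)
round 2: derive path(e,g) via R1 from path(e,a), blue(a,g)
round 2: derive path(e,j) via R1 from path(e,i), blue(i,j)
round 2: derive path(i,e) via R1 from path(i,a), blue(a,e)
round 2: derive path(i,i) via R1 from path(i,j), blue(j,i)
round 2: derive path(j,e) via R1 from path(j,a), blue(a,e)
round 3: derive path(d,j) via R1 from path(d,i), blue(i,j)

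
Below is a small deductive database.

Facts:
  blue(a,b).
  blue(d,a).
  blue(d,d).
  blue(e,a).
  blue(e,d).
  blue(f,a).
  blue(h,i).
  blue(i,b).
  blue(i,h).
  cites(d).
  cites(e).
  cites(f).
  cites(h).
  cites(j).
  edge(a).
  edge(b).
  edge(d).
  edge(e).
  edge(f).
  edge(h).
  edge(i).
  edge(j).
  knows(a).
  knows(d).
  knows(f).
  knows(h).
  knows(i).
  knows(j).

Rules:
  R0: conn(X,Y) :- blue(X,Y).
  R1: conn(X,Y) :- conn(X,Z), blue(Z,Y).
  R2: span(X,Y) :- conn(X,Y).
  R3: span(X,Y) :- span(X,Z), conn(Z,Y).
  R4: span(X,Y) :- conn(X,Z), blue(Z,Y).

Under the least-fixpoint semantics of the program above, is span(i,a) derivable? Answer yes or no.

no

round 1: derive conn(a,b) via R0 from blue(a,b)
round 1: derive conn(d,a) via R0 from blue(d,a)
round 1: derive conn(d,d) via R0 from blue(d,d)
round 1: derive conn(e,a) via R0 from blue(e,a)
round 1: derive conn(e,d) via R0 from blue(e,d)
round 1: derive conn(f,a) via R0 from blue(f,a)
round 1: derive conn(h,i) via R0 from blue(h,i)
round 1: derive conn(i,b) via R0 from blue(i,b)
round 1: derive conn(i,h) via R0 from blue(i,h)
round 2: derive conn(d,b) via R1 from conn(d,a), blue(a,b)
round 2: derive conn(e,b) via R1 from conn(e,a), blue(a,b)
round 2: derive conn(f,b) via R1 from conn(f,a), blue(a,b)
round 2: derive conn(h,b) via R1 from conn(h,i), blue(i,b)
round 2: derive conn(h,h) via R1 from conn(h,i), blue(i,h)
round 2: derive conn(i,i) via R1 from conn(i,h), blue(h,i)
round 2: derive span(a,b) via R2 from conn(a,b)
round 2: derive span(d,a) via R2 from conn(d,a)
round 2: derive span(d,d) via R2 from conn(d,d)
round 2: derive span(e,a) via R2 from conn(e,a)
round 2: derive span(e,d) via R2 from conn(e,d)
round 2: derive span(f,a) via R2 from conn(f,a)
round 2: derive span(h,i) via R2 from conn(h,i)
round 2: derive span(i,b) via R2 from conn(i,b)
round 2: derive span(i,h) via R2 from conn(i,h)
round 2: derive span(d,b) via R4 from conn(d,a), blue(a,b)
round 2: derive span(e,b) via R4 from conn(e,a), blue(a,b)
round 2: derive span(f,b) via R4 from conn(f,a), blue(a,b)
round 2: derive span(h,b) via R4 from conn(h,i), blue(i,b)
round 2: derive span(h,h) via R4 from conn(h,i), blue(i,h)
round 2: derive span(i,i) via R4 from conn(i,h), blue(h,i)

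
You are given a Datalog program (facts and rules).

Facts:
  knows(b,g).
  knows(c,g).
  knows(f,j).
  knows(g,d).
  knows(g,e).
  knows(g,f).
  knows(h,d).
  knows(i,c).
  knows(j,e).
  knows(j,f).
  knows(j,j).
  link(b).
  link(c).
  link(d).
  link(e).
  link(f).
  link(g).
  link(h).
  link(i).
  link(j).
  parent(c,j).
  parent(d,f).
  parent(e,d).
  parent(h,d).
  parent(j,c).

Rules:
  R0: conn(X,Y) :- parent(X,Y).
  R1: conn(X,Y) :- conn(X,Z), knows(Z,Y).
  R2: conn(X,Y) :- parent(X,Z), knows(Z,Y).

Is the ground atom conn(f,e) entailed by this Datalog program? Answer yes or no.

no

round 1: derive conn(c,j) via R0 from parent(c,j)
round 1: derive conn(d,f) via R0 from parent(d,f)
round 1: derive conn(e,d) via R0 from parent(e,d)
round 1: derive conn(h,d) via R0 from parent(h,d)
round 1: derive conn(j,c) via R0 from parent(j,c)
round 1: derive conn(c,e) via R2 from parent(c,j), knows(j,e)
round 1: derive conn(c,f) via R2 from parent(c,j), knows(j,f)
round 1: derive conn(d,j) via R2 from parent(d,f), knows(f,j)
round 1: derive conn(j,g) via R2 from parent(j,c), knows(c,g)
round 2: derive conn(d,e) via R1 from conn(d,j), knows(j,e)
round 2: derive conn(j,d) via R1 from conn(j,g), knows(g,d)
round 2: derive conn(j,e) via R1 from conn(j,g), knows(g,e)
round 2: derive conn(j,f) via R1 from conn(j,g), knows(g,f)
round 3: derive conn(j,j) via R1 from conn(j,f), knows(f,j)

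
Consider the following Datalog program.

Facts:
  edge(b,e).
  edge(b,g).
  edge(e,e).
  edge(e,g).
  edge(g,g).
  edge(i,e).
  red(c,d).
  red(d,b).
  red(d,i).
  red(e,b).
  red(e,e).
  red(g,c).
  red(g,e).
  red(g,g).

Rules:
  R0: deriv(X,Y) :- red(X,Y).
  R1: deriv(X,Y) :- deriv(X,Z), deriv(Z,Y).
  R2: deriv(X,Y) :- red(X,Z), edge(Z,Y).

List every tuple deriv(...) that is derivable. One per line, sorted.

deriv(c,b)
deriv(c,c)
deriv(c,d)
deriv(c,e)
deriv(c,g)
deriv(c,i)
deriv(d,b)
deriv(d,c)
deriv(d,d)
deriv(d,e)
deriv(d,g)
deriv(d,i)
deriv(e,b)
deriv(e,c)
deriv(e,d)
deriv(e,e)
deriv(e,g)
deriv(e,i)
deriv(g,b)
deriv(g,c)
deriv(g,d)
deriv(g,e)
deriv(g,g)
deriv(g,i)

round 1: derive deriv(c,d) via R0 from red(c,d)
round 1: derive deriv(d,b) via R0 from red(d,b)
round 1: derive deriv(d,i) via R0 from red(d,i)
round 1: derive deriv(e,b) via R0 from red(e,b)
round 1: derive deriv(e,e) via R0 from red(e,e)
round 1: derive deriv(g,c) via R0 from red(g,c)
round 1: derive deriv(g,e) via R0 from red(g,e)
round 1: derive deriv(g,g) via R0 from red(g,g)
round 1: derive deriv(d,e) via R2 from red(d,b), edge(b,e)
round 1: derive deriv(d,g) via R2 from red(d,b), edge(b,g)
round 1: derive deriv(e,g) via R2 from red(e,b), edge(b,g)
round 2: derive deriv(c,b) via R1 from deriv(c,d), deriv(d,b)
round 2: derive deriv(c,e) via R1 from deriv(c,d), deriv(d,e)
round 2: derive deriv(c,g) via R1 from deriv(c,d), deriv(d,g)
round 2: derive deriv(c,i) via R1 from deriv(c,d), deriv(d,i)
round 2: derive deriv(d,c) via R1 from deriv(d,g), deriv(g,c)
round 2: derive deriv(e,c) via R1 from deriv(e,g), deriv(g,c)
round 2: derive deriv(g,b) via R1 from deriv(g,e), deriv(e,b)
round 2: derive deriv(g,d) via R1 from deriv(g,c), deriv(c,d)
round 3: derive deriv(c,c) via R1 from deriv(c,d), deriv(d,c)
round 3: derive deriv(d,d) via R1 from deriv(d,c), deriv(c,d)
round 3: derive deriv(e,d) via R1 from deriv(e,c), deriv(c,d)
round 3: derive deriv(e,i) via R1 from deriv(e,c), deriv(c,i)
round 3: derive deriv(g,i) via R1 from deriv(g,c), deriv(c,i)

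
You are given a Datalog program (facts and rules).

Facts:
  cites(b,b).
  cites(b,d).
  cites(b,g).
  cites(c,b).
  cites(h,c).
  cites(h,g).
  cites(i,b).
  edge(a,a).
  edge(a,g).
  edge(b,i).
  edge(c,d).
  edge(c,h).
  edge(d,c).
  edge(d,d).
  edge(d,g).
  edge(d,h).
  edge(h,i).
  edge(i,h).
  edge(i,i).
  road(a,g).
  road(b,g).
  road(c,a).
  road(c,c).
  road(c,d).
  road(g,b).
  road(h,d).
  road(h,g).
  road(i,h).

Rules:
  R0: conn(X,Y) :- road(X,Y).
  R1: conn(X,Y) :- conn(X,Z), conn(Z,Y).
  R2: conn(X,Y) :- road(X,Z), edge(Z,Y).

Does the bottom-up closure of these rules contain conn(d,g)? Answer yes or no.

no

round 1: derive conn(a,g) via R0 from road(a,g)
round 1: derive conn(b,g) via R0 from road(b,g)
round 1: derive conn(c,a) via R0 from road(c,a)
round 1: derive conn(c,c) via R0 from road(c,c)
round 1: derive conn(c,d) via R0 from road(c,d)
round 1: derive conn(g,b) via R0 from road(g,b)
round 1: derive conn(h,d) via R0 from road(h,d)
round 1: derive conn(h,g) via R0 from road(h,g)
round 1: derive conn(i,h) via R0 from road(i,h)
round 1: derive conn(c,g) via R2 from road(c,a), edge(a,g)
round 1: derive conn(c,h) via R2 from road(c,c), edge(c,h)
round 1: derive conn(g,i) via R2 from road(g,b), edge(b,i)
round 1: derive conn(h,c) via R2 from road(h,d), edge(d,c)
round 1: derive conn(h,h) via R2 from road(h,d), edge(d,h)
round 1: derive conn(i,i) via R2 from road(i,h), edge(h,i)
round 2: derive conn(a,b) via R1 from conn(a,g), conn(g,b)
round 2: derive conn(a,i) via R1 from conn(a,g), conn(g,i)
round 2: derive conn(b,b) via R1 from conn(b,g), conn(g,b)
round 2: derive conn(b,i) via R1 from conn(b,g), conn(g,i)
round 2: derive conn(c,b) via R1 from conn(c,g), conn(g,b)
round 2: derive conn(c,i) via R1 from conn(c,g), conn(g,i)
round 2: derive conn(g,g) via R1 from conn(g,b), conn(b,g)
round 2: derive conn(g,h) via R1 from conn(g,i), conn(i,h)
round 2: derive conn(h,a) via R1 from conn(h,c), conn(c,a)
round 2: derive conn(h,b) via R1 from conn(h,g), conn(g,b)
round 2: derive conn(h,i) via R1 from conn(h,g), conn(g,i)
round 2: derive conn(i,c) via R1 from conn(i,h), conn(h,c)
round 2: derive conn(i,d) via R1 from conn(i,h), conn(h,d)
round 2: derive conn(i,g) via R1 from conn(i,h), conn(h,g)
round 3: derive conn(a,c) via R1 from conn(a,i), conn(i,c)
round 3: derive conn(a,d) via R1 from conn(a,i), conn(i,d)
round 3: derive conn(a,h) via R1 from conn(a,g), conn(g,h)
round 3: derive conn(b,c) via R1 from conn(b,i), conn(i,c)
round 3: derive conn(b,d) via R1 from conn(b,i), conn(i,d)
round 3: derive conn(b,h) via R1 from conn(b,g), conn(g,h)
round 3: derive conn(g,a) via R1 from conn(g,h), conn(h,a)
round 3: derive conn(g,c) via R1 from conn(g,h), conn(h,c)
round 3: derive conn(g,d) via R1 from conn(g,h), conn(h,d)
round 3: derive conn(i,a) via R1 from conn(i,c), conn(c,a)
round 3: derive conn(i,b) via R1 from conn(i,c), conn(c,b)
round 4: derive conn(a,a) via R1 from conn(a,c), conn(c,a)
round 4: derive conn(b,a) via R1 from conn(b,c), conn(c,a)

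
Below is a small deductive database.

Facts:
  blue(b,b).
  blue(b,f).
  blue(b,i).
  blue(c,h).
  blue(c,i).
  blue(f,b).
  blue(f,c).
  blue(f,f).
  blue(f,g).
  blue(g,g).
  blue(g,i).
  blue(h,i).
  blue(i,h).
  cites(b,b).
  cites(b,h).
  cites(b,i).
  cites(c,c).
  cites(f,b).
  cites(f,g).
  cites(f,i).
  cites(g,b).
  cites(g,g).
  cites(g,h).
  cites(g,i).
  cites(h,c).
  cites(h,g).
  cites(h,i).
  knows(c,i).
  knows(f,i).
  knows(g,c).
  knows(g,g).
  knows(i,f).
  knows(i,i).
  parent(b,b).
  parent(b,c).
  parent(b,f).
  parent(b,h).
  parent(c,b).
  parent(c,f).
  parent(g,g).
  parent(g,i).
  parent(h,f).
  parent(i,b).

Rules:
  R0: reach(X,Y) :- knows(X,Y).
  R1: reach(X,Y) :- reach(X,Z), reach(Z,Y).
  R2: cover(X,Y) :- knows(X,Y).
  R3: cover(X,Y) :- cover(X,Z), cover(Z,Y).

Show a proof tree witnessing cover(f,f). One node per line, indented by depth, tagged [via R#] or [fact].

round 1: derive cover(c,i) via R2 from knows(c,i)
round 1: derive cover(f,i) via R2 from knows(f,i)
round 1: derive cover(g,c) via R2 from knows(g,c)
round 1: derive cover(g,g) via R2 from knows(g,g)
round 1: derive cover(i,f) via R2 from knows(i,f)
round 1: derive cover(i,i) via R2 from knows(i,i)
round 2: derive cover(c,f) via R3 from cover(c,i), cover(i,f)
round 2: derive cover(f,f) via R3 from cover(f,i), cover(i,f)
round 2: derive cover(g,i) via R3 from cover(g,c), cover(c,i)
round 3: derive cover(g,f) via R3 from cover(g,c), cover(c,f)

cover(f,f)  [via R3]
  cover(f,i)  [via R2]
    knows(f,i)  [fact]
  cover(i,f)  [via R2]
    knows(i,f)  [fact]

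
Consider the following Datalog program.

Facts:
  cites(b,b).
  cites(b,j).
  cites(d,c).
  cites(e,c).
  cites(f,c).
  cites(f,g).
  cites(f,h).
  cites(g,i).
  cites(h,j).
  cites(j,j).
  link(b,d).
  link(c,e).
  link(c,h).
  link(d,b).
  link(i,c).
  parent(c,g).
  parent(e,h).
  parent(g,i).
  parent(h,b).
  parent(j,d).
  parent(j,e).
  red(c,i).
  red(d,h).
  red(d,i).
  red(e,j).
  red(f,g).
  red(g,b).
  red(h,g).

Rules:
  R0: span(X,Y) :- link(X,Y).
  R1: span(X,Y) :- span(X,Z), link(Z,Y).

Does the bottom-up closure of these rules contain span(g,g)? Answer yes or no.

round 1: derive span(b,d) via R0 from link(b,d)
round 1: derive span(c,e) via R0 from link(c,e)
round 1: derive span(c,h) via R0 from link(c,h)
round 1: derive span(d,b) via R0 from link(d,b)
round 1: derive span(i,c) via R0 from link(i,c)
round 2: derive span(b,b) via R1 from span(b,d), link(d,b)
round 2: derive span(d,d) via R1 from span(d,b), link(b,d)
round 2: derive span(i,e) via R1 from span(i,c), link(c,e)
round 2: derive span(i,h) via R1 from span(i,c), link(c,h)

no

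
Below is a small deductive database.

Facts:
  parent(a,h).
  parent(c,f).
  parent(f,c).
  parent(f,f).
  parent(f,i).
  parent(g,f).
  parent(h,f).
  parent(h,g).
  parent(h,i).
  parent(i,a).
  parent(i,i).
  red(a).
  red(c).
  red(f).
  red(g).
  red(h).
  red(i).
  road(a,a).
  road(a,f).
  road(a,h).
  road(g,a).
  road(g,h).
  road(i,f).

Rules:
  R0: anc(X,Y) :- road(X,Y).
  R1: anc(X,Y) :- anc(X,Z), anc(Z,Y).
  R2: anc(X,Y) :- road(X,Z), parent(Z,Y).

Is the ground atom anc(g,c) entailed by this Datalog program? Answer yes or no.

yes

round 1: derive anc(a,a) via R0 from road(a,a)
round 1: derive anc(a,f) via R0 from road(a,f)
round 1: derive anc(a,h) via R0 from road(a,h)
round 1: derive anc(g,a) via R0 from road(g,a)
round 1: derive anc(g,h) via R0 from road(g,h)
round 1: derive anc(i,f) via R0 from road(i,f)
round 1: derive anc(a,c) via R2 from road(a,f), parent(f,c)
round 1: derive anc(a,g) via R2 from road(a,h), parent(h,g)
round 1: derive anc(a,i) via R2 from road(a,f), parent(f,i)
round 1: derive anc(g,f) via R2 from road(g,h), parent(h,f)
round 1: derive anc(g,g) via R2 from road(g,h), parent(h,g)
round 1: derive anc(g,i) via R2 from road(g,h), parent(h,i)
round 1: derive anc(i,c) via R2 from road(i,f), parent(f,c)
round 1: derive anc(i,i) via R2 from road(i,f), parent(f,i)
round 2: derive anc(g,c) via R1 from anc(g,a), anc(a,c)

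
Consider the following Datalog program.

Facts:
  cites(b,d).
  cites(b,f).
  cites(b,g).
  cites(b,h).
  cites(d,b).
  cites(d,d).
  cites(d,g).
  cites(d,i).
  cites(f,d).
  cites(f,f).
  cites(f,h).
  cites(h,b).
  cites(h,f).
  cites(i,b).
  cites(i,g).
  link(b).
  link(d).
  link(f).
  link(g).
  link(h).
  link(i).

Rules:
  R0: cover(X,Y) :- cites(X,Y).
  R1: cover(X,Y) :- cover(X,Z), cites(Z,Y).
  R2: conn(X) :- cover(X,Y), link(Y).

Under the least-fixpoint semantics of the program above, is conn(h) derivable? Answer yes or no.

round 1: derive cover(b,d) via R0 from cites(b,d)
round 1: derive cover(b,f) via R0 from cites(b,f)
round 1: derive cover(b,g) via R0 from cites(b,g)
round 1: derive cover(b,h) via R0 from cites(b,h)
round 1: derive cover(d,b) via R0 from cites(d,b)
round 1: derive cover(d,d) via R0 from cites(d,d)
round 1: derive cover(d,g) via R0 from cites(d,g)
round 1: derive cover(d,i) via R0 from cites(d,i)
round 1: derive cover(f,d) via R0 from cites(f,d)
round 1: derive cover(f,f) via R0 from cites(f,f)
round 1: derive cover(f,h) via R0 from cites(f,h)
round 1: derive cover(h,b) via R0 from cites(h,b)
round 1: derive cover(h,f) via R0 from cites(h,f)
round 1: derive cover(i,b) via R0 from cites(i,b)
round 1: derive cover(i,g) via R0 from cites(i,g)
round 2: derive cover(b,b) via R1 from cover(b,d), cites(d,b)
round 2: derive cover(b,i) via R1 from cover(b,d), cites(d,i)
round 2: derive cover(d,f) via R1 from cover(d,b), cites(b,f)
round 2: derive cover(d,h) via R1 from cover(d,b), cites(b,h)
round 2: derive cover(f,b) via R1 from cover(f,d), cites(d,b)
round 2: derive cover(f,g) via R1 from cover(f,d), cites(d,g)
round 2: derive cover(f,i) via R1 from cover(f,d), cites(d,i)
round 2: derive cover(h,d) via R1 from cover(h,b), cites(b,d)
round 2: derive cover(h,g) via R1 from cover(h,b), cites(b,g)
round 2: derive cover(h,h) via R1 from cover(h,b), cites(b,h)
round 2: derive cover(i,d) via R1 from cover(i,b), cites(b,d)
round 2: derive cover(i,f) via R1 from cover(i,b), cites(b,f)
round 2: derive cover(i,h) via R1 from cover(i,b), cites(b,h)
round 2: derive conn(b) via R2 from cover(b,d), link(d)
round 2: derive conn(d) via R2 from cover(d,b), link(b)
round 2: derive conn(f) via R2 from cover(f,d), link(d)
round 2: derive conn(h) via R2 from cover(h,b), link(b)
round 2: derive conn(i) via R2 from cover(i,b), link(b)
round 3: derive cover(h,i) via R1 from cover(h,d), cites(d,i)
round 3: derive cover(i,i) via R1 from cover(i,d), cites(d,i)

yes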